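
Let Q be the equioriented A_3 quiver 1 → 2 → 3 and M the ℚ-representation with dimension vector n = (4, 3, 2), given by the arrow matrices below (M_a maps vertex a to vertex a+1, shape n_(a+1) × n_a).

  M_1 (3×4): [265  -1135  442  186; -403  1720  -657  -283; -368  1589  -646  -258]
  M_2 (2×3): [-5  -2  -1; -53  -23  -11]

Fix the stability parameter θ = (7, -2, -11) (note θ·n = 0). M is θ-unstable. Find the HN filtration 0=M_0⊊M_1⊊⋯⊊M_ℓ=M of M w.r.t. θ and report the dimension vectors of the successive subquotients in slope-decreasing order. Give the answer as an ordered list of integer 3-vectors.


Via rank(M_{q-1}∘⋯∘M_p): M ≅ I[1,1], I[1,2], I[1,3]^2.
μ_θ-semistable layers: μ^(1)=7; μ^(2)=5/2; μ^(3)=-2

((1, 0, 0); (1, 1, 0); (2, 2, 2))


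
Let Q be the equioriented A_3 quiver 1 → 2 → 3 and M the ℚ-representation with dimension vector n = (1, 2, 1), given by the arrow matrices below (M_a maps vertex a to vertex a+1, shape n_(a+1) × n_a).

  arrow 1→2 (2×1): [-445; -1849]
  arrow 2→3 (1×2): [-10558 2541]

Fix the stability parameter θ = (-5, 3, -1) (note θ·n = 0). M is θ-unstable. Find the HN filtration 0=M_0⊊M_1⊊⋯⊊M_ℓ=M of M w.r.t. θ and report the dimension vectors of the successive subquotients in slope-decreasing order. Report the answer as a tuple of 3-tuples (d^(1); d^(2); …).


Barcode: M ≅ I[1,3], I[2,2]. HN layers by μ_θ (3 steps, strictly decreasing):
  μ^(1)=3; μ^(2)=1; μ^(3)=-5

((0, 1, 0); (0, 1, 1); (1, 0, 0))


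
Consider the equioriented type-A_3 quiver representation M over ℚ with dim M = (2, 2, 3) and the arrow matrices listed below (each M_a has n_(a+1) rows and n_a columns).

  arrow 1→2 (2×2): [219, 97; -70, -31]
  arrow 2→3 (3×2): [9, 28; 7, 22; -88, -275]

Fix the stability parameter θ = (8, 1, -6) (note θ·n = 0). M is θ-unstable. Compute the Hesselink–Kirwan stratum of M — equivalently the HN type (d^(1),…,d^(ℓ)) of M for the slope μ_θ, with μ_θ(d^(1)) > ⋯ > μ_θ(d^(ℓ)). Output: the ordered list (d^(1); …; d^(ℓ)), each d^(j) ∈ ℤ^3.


Via rank(M_{q-1}∘⋯∘M_p): M ≅ I[1,3]^2, I[3,3].
μ_θ-semistable layers: μ^(1)=1; μ^(2)=-6

((2, 2, 2); (0, 0, 1))


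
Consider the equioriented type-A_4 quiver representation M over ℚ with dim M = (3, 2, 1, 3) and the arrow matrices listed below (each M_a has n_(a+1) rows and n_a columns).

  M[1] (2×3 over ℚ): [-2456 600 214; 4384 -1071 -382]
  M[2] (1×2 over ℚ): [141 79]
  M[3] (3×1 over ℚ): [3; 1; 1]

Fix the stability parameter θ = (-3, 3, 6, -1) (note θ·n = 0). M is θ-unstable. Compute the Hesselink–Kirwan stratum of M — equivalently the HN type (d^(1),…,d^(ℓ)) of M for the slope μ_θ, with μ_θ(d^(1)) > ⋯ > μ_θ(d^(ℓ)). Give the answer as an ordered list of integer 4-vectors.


Interval decomposition of M: I[1,1], I[1,2], I[1,4], I[4,4]^2.
HN type (ℓ=4): μ^(1)=3; μ^(2)=8/3; μ^(3)=-1; μ^(4)=-3

((0, 1, 0, 0); (0, 1, 1, 1); (0, 0, 0, 2); (3, 0, 0, 0))


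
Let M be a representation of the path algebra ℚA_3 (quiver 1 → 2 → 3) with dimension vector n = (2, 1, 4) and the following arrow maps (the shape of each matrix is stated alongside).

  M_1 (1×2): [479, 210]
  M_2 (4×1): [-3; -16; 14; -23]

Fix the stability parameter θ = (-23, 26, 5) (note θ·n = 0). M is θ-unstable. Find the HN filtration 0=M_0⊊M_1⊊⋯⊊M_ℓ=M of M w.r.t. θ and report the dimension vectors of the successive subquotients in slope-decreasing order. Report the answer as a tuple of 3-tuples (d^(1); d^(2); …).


Interval decomposition of M: I[1,1], I[1,3], I[3,3]^3.
HN type (ℓ=3): μ^(1)=31/2; μ^(2)=5; μ^(3)=-23

((0, 1, 1); (0, 0, 3); (2, 0, 0))


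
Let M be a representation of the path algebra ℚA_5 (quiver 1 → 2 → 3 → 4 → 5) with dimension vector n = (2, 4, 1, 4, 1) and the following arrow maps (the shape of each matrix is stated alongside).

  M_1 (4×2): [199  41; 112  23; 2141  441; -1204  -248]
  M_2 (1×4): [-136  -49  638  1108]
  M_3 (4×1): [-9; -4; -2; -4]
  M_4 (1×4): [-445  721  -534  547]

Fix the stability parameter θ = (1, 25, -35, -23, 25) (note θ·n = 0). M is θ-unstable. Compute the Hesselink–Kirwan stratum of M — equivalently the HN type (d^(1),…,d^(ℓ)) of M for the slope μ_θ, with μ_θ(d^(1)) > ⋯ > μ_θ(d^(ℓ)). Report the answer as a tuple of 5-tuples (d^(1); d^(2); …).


Via rank(M_{q-1}∘⋯∘M_p): M ≅ I[1,2], I[1,5], I[2,2]^2, I[4,4]^3.
μ_θ-semistable layers: μ^(1)=25; μ^(2)=1; μ^(3)=-8; μ^(4)=-23

((0, 3, 0, 0, 1); (1, 0, 0, 0, 0); (1, 1, 1, 1, 0); (0, 0, 0, 3, 0))


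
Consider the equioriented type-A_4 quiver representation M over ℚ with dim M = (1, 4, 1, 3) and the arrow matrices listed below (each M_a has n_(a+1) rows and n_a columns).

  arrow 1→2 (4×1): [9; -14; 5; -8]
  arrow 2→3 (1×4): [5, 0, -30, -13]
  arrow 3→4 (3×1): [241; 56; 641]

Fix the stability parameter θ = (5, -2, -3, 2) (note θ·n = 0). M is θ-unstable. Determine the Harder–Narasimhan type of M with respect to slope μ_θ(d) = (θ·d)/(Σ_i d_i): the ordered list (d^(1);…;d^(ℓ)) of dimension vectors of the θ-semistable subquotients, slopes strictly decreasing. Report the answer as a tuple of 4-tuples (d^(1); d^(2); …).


Interval decomposition of M: I[1,4], I[2,2]^3, I[4,4]^2.
HN type (ℓ=3): μ^(1)=2; μ^(2)=0; μ^(3)=-2

((0, 0, 0, 3); (1, 1, 1, 0); (0, 3, 0, 0))


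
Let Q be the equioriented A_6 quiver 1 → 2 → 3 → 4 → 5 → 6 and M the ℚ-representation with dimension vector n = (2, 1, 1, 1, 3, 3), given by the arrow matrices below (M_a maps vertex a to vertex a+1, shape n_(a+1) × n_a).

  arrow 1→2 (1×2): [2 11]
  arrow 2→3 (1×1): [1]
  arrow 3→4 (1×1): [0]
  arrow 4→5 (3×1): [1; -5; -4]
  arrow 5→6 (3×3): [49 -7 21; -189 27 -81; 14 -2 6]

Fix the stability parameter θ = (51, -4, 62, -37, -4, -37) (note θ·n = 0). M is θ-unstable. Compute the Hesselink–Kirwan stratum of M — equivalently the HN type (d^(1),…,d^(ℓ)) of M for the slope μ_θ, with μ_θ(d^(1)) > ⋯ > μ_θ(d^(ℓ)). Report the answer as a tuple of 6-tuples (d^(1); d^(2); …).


Interval decomposition of M: I[1,1], I[1,3], I[4,5], I[5,5], I[5,6], I[6,6]^2.
HN type (ℓ=6): μ^(1)=62; μ^(2)=51; μ^(3)=47/2; μ^(4)=-4; μ^(5)=-41/2; μ^(6)=-37

((0, 0, 1, 0, 0, 0); (1, 0, 0, 0, 0, 0); (1, 1, 0, 0, 0, 0); (0, 0, 0, 0, 2, 0); (0, 0, 0, 0, 1, 1); (0, 0, 0, 1, 0, 2))


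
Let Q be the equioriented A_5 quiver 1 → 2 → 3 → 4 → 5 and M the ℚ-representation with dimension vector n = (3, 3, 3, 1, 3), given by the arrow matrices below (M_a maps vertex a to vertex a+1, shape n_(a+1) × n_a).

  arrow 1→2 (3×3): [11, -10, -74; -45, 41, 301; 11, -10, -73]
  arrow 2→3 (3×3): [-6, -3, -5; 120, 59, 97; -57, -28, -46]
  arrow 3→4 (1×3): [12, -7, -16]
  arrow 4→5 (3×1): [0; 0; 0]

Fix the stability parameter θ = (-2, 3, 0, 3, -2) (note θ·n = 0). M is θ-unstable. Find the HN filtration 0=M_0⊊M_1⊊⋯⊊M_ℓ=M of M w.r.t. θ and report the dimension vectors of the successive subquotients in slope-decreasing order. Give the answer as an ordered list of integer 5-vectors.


Via rank(M_{q-1}∘⋯∘M_p): M ≅ I[1,2], I[1,3], I[1,4], I[3,3], I[5,5]^3.
μ_θ-semistable layers: μ^(1)=3; μ^(2)=3/2; μ^(3)=0; μ^(4)=-2

((0, 1, 0, 1, 0); (0, 2, 2, 0, 0); (0, 0, 1, 0, 0); (3, 0, 0, 0, 3))


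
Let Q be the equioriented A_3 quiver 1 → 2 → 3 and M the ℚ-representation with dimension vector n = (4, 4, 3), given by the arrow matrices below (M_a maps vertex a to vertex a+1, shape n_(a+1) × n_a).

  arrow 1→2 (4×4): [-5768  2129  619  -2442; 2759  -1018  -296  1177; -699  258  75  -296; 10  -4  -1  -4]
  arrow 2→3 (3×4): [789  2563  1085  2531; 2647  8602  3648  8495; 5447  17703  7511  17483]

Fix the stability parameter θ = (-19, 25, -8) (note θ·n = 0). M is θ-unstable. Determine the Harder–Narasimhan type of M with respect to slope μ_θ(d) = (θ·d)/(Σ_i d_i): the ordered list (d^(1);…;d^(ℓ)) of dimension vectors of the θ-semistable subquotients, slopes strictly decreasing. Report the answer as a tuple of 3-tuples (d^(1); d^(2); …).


Barcode: M ≅ I[1,2], I[1,3]^3. HN layers by μ_θ (3 steps, strictly decreasing):
  μ^(1)=25; μ^(2)=17/2; μ^(3)=-19

((0, 1, 0); (0, 3, 3); (4, 0, 0))


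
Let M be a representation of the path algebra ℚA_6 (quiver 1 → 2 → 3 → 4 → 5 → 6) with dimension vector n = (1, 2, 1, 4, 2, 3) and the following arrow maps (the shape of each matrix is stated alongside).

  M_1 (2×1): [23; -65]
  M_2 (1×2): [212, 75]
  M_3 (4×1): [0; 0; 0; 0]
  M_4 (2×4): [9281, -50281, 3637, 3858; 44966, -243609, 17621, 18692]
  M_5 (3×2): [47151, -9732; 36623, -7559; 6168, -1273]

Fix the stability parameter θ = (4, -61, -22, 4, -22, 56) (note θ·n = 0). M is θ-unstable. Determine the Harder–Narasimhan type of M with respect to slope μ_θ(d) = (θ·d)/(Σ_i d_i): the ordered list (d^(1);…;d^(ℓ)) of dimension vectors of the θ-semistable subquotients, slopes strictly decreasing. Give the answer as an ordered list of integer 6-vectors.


Interval decomposition of M: I[1,3], I[2,2], I[4,4]^2, I[4,6]^2, I[6,6].
HN type (ℓ=6): μ^(1)=56; μ^(2)=4; μ^(3)=-9; μ^(4)=-22; μ^(5)=-57/2; μ^(6)=-61

((0, 0, 0, 0, 0, 3); (0, 0, 0, 2, 0, 0); (0, 0, 0, 2, 2, 0); (0, 0, 1, 0, 0, 0); (1, 1, 0, 0, 0, 0); (0, 1, 0, 0, 0, 0))


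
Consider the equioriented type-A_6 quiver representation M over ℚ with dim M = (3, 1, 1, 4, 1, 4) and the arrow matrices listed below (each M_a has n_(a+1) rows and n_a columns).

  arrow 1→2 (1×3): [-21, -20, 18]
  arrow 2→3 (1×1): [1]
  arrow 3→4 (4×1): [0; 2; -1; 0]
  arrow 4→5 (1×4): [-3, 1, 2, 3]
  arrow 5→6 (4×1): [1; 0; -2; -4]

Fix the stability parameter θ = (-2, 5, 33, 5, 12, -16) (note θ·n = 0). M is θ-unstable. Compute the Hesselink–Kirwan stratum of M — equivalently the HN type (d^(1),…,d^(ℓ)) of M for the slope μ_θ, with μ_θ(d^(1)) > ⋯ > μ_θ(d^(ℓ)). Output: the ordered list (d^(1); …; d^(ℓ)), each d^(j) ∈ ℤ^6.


Barcode: M ≅ I[1,1]^2, I[1,4], I[4,4]^2, I[4,6], I[6,6]^3. HN layers by μ_θ (5 steps, strictly decreasing):
  μ^(1)=19; μ^(2)=5; μ^(3)=1/3; μ^(4)=-2; μ^(5)=-16

((0, 0, 1, 1, 0, 0); (0, 1, 0, 2, 0, 0); (0, 0, 0, 1, 1, 1); (3, 0, 0, 0, 0, 0); (0, 0, 0, 0, 0, 3))


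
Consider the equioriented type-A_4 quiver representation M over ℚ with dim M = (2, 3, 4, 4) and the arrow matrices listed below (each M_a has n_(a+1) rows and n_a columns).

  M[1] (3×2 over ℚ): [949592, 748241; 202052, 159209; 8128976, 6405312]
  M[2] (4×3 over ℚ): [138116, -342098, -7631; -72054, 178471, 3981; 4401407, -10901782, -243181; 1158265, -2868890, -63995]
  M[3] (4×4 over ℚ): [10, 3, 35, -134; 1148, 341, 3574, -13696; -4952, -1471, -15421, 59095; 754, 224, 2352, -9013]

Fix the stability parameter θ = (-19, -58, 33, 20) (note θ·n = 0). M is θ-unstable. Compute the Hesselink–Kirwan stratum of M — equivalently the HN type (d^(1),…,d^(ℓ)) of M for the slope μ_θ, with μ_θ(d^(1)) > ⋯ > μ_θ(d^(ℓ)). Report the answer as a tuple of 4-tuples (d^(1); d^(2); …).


Via rank(M_{q-1}∘⋯∘M_p): M ≅ I[1,4]^2, I[2,3], I[3,4], I[4,4].
μ_θ-semistable layers: μ^(1)=33; μ^(2)=53/2; μ^(3)=20; μ^(4)=-77/2; μ^(5)=-58

((0, 0, 1, 0); (0, 0, 3, 3); (0, 0, 0, 1); (2, 2, 0, 0); (0, 1, 0, 0))


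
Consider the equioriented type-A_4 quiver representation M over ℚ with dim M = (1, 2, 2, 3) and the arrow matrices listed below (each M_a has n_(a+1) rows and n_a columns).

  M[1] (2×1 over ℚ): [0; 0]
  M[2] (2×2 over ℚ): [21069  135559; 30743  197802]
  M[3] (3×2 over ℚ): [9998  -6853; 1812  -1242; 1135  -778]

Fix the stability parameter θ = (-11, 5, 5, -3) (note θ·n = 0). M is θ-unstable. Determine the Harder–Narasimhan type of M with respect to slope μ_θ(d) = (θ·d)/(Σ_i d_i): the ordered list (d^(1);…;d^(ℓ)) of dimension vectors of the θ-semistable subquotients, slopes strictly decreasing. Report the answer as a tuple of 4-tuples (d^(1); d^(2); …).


Barcode: M ≅ I[1,1], I[2,4]^2, I[4,4]. HN layers by μ_θ (3 steps, strictly decreasing):
  μ^(1)=7/3; μ^(2)=-3; μ^(3)=-11

((0, 2, 2, 2); (0, 0, 0, 1); (1, 0, 0, 0))


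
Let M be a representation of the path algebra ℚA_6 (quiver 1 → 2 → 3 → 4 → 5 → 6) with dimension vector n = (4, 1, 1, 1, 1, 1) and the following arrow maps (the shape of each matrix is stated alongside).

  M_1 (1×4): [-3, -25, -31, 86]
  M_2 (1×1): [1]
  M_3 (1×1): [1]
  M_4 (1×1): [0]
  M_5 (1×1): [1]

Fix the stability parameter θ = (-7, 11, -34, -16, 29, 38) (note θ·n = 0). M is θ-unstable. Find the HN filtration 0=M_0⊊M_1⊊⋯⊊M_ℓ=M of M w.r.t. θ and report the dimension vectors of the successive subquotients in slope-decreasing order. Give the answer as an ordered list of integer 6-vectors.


Barcode: M ≅ I[1,1]^3, I[1,4], I[5,6]. HN layers by μ_θ (4 steps, strictly decreasing):
  μ^(1)=38; μ^(2)=29; μ^(3)=-7; μ^(4)=-23/2

((0, 0, 0, 0, 0, 1); (0, 0, 0, 0, 1, 0); (3, 0, 0, 0, 0, 0); (1, 1, 1, 1, 0, 0))


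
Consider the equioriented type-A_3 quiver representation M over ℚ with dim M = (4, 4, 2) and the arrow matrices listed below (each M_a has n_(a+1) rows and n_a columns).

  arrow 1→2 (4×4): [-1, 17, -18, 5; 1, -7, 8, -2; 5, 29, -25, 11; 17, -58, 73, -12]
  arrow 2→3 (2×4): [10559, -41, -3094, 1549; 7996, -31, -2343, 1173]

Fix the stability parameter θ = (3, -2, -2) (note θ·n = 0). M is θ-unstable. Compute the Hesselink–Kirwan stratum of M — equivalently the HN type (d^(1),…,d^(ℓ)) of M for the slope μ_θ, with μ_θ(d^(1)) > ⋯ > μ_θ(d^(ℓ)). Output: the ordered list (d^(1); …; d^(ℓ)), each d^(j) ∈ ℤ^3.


Via rank(M_{q-1}∘⋯∘M_p): M ≅ I[1,2]^2, I[1,3]^2.
μ_θ-semistable layers: μ^(1)=1/2; μ^(2)=-1/3

((2, 2, 0); (2, 2, 2))


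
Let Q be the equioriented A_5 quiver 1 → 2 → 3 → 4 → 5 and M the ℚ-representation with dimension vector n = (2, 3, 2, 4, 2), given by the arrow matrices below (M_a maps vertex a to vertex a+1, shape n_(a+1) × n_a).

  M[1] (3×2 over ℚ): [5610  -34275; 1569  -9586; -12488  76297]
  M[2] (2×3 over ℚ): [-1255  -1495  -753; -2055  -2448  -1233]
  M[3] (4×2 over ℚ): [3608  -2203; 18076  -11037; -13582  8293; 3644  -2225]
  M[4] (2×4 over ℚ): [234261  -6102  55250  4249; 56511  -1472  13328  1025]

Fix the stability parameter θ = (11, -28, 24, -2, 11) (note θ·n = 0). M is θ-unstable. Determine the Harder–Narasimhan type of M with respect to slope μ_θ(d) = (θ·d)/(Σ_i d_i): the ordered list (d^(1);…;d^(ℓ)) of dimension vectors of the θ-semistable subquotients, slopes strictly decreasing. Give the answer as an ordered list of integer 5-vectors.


Interval decomposition of M: I[1,2], I[1,4], I[2,5], I[4,4], I[4,5].
HN type (ℓ=4): μ^(1)=11; μ^(2)=-2; μ^(3)=-17/2; μ^(4)=-28

((0, 0, 2, 2, 2); (0, 0, 0, 2, 0); (2, 2, 0, 0, 0); (0, 1, 0, 0, 0))


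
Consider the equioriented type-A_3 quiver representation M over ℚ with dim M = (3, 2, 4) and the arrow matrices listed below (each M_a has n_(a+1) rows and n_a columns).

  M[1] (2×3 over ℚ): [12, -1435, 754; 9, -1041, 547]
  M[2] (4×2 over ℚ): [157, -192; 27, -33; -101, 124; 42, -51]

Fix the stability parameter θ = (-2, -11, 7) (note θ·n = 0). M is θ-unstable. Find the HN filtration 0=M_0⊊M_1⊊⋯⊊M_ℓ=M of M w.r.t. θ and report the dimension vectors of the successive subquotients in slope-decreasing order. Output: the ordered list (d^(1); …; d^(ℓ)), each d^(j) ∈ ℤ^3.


Interval decomposition of M: I[1,1], I[1,3]^2, I[3,3]^2.
HN type (ℓ=3): μ^(1)=7; μ^(2)=-2; μ^(3)=-13/2

((0, 0, 4); (1, 0, 0); (2, 2, 0))


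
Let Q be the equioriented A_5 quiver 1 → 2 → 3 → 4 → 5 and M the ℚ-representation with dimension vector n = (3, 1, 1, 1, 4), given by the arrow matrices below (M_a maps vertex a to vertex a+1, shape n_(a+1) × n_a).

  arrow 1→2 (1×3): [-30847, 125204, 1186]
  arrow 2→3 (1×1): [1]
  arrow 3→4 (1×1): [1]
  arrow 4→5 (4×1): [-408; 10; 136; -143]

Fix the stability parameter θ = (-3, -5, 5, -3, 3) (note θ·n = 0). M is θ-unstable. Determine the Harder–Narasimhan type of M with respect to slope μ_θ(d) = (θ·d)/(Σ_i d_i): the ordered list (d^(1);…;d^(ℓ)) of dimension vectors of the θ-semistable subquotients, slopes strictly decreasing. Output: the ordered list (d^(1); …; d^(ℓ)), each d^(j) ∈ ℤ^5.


Interval decomposition of M: I[1,1]^2, I[1,5], I[5,5]^3.
HN type (ℓ=4): μ^(1)=3; μ^(2)=1; μ^(3)=-3; μ^(4)=-4

((0, 0, 0, 0, 4); (0, 0, 1, 1, 0); (2, 0, 0, 0, 0); (1, 1, 0, 0, 0))


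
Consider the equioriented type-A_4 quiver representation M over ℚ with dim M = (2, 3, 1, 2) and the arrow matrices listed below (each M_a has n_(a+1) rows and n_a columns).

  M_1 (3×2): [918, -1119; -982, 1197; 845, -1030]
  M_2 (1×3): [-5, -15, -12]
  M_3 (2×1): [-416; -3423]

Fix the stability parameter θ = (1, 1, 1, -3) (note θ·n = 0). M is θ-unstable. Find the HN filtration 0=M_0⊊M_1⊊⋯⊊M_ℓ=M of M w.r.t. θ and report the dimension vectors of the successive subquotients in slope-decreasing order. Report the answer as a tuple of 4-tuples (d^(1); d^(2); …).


Barcode: M ≅ I[1,2]^2, I[2,4], I[4,4]. HN layers by μ_θ (3 steps, strictly decreasing):
  μ^(1)=1; μ^(2)=-1/3; μ^(3)=-3

((2, 2, 0, 0); (0, 1, 1, 1); (0, 0, 0, 1))


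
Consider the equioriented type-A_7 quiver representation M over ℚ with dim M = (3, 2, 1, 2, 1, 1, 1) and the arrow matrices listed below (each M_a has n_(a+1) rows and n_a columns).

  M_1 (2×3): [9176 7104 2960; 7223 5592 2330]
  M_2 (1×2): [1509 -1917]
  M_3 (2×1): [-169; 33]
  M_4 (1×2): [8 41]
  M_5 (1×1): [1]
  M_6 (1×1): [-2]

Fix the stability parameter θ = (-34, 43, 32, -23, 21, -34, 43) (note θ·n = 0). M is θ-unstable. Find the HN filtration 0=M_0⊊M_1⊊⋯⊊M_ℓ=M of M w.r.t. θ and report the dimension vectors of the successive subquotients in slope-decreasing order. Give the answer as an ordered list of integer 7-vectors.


Barcode: M ≅ I[1,1]^2, I[1,7], I[2,2], I[4,4]. HN layers by μ_θ (4 steps, strictly decreasing):
  μ^(1)=43; μ^(2)=39/5; μ^(3)=-23; μ^(4)=-34

((0, 1, 0, 0, 0, 0, 1); (0, 1, 1, 1, 1, 1, 0); (0, 0, 0, 1, 0, 0, 0); (3, 0, 0, 0, 0, 0, 0))


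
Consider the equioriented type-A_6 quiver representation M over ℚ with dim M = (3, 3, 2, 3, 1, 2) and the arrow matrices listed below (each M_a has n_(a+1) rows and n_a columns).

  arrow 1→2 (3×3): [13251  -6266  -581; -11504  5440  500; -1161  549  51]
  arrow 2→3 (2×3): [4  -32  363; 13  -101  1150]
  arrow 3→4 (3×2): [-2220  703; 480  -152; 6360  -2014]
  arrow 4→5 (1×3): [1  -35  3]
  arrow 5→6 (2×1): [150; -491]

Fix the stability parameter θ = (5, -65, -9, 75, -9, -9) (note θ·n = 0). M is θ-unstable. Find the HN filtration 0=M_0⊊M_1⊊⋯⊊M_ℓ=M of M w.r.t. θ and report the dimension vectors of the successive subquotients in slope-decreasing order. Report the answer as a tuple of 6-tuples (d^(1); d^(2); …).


Via rank(M_{q-1}∘⋯∘M_p): M ≅ I[1,2], I[1,3], I[1,6], I[4,4]^2, I[6,6].
μ_θ-semistable layers: μ^(1)=75; μ^(2)=19; μ^(3)=-9; μ^(4)=-30

((0, 0, 0, 2, 0, 0); (0, 0, 0, 1, 1, 1); (0, 0, 2, 0, 0, 1); (3, 3, 0, 0, 0, 0))


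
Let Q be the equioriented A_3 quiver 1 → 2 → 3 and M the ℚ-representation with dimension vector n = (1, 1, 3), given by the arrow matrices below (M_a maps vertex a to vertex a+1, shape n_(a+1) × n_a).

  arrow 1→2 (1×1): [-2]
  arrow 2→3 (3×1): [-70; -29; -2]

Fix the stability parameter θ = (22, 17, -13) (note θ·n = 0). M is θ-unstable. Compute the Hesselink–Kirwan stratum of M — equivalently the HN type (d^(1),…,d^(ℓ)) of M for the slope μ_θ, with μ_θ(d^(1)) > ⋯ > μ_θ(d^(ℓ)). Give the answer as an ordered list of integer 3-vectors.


Via rank(M_{q-1}∘⋯∘M_p): M ≅ I[1,3], I[3,3]^2.
μ_θ-semistable layers: μ^(1)=26/3; μ^(2)=-13

((1, 1, 1); (0, 0, 2))


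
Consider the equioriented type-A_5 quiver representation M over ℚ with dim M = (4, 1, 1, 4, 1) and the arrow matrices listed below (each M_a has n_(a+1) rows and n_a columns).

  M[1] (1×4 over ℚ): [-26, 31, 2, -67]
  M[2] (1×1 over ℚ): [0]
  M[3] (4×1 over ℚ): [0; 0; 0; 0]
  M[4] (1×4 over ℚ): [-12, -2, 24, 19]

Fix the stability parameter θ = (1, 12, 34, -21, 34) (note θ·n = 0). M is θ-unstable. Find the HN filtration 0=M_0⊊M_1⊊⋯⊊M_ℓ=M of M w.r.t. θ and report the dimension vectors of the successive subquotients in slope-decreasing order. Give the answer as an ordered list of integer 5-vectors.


Via rank(M_{q-1}∘⋯∘M_p): M ≅ I[1,1]^3, I[1,2], I[3,3], I[4,4]^3, I[4,5].
μ_θ-semistable layers: μ^(1)=34; μ^(2)=12; μ^(3)=1; μ^(4)=-21

((0, 0, 1, 0, 1); (0, 1, 0, 0, 0); (4, 0, 0, 0, 0); (0, 0, 0, 4, 0))


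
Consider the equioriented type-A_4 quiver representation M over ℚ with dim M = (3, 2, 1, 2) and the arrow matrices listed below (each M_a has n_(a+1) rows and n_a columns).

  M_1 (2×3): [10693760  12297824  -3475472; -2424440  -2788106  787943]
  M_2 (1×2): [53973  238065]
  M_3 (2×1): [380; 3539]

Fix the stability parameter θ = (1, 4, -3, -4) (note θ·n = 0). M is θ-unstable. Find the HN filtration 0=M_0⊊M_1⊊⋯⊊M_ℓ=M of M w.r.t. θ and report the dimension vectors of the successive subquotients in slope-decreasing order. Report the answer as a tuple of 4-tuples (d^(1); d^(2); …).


Via rank(M_{q-1}∘⋯∘M_p): M ≅ I[1,1]^2, I[1,4], I[2,2], I[4,4].
μ_θ-semistable layers: μ^(1)=4; μ^(2)=1; μ^(3)=-1/2; μ^(4)=-4

((0, 1, 0, 0); (2, 0, 0, 0); (1, 1, 1, 1); (0, 0, 0, 1))


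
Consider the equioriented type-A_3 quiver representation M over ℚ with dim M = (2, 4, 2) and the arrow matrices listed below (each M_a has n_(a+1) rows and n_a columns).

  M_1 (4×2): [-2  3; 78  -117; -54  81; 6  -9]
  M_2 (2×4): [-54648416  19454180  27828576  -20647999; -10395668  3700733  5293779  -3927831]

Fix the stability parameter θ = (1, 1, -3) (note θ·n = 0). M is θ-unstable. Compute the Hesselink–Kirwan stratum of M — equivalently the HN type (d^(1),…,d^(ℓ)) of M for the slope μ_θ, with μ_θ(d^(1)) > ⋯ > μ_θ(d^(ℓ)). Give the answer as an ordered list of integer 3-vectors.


Barcode: M ≅ I[1,1], I[1,3], I[2,2]^2, I[2,3]. HN layers by μ_θ (3 steps, strictly decreasing):
  μ^(1)=1; μ^(2)=-1/3; μ^(3)=-1

((1, 2, 0); (1, 1, 1); (0, 1, 1))


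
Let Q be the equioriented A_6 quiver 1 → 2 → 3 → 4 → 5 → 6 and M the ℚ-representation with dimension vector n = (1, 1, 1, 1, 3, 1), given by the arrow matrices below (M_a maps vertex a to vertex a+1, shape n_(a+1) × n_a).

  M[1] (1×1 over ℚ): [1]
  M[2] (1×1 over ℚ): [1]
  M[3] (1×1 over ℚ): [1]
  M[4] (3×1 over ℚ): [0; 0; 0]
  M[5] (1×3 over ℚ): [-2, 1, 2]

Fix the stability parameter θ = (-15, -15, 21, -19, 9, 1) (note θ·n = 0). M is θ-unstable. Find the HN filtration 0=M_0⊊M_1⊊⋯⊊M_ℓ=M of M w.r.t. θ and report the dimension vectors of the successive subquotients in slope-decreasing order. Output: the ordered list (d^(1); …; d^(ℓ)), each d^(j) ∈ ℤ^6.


Interval decomposition of M: I[1,4], I[5,5]^2, I[5,6].
HN type (ℓ=4): μ^(1)=9; μ^(2)=5; μ^(3)=1; μ^(4)=-15

((0, 0, 0, 0, 2, 0); (0, 0, 0, 0, 1, 1); (0, 0, 1, 1, 0, 0); (1, 1, 0, 0, 0, 0))


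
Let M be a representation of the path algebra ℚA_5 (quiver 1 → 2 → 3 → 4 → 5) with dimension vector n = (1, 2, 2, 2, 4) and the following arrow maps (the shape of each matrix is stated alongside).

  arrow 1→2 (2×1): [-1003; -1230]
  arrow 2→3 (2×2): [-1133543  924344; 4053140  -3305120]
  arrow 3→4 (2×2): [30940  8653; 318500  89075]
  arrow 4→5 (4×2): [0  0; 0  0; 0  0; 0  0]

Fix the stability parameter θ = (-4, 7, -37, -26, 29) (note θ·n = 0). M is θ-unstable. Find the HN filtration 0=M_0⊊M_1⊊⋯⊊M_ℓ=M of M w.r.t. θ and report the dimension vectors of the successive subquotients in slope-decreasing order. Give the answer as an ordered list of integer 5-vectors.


Via rank(M_{q-1}∘⋯∘M_p): M ≅ I[1,3], I[2,2], I[3,4], I[4,4], I[5,5]^4.
μ_θ-semistable layers: μ^(1)=29; μ^(2)=7; μ^(3)=-34/3; μ^(4)=-26; μ^(5)=-37

((0, 0, 0, 0, 4); (0, 1, 0, 0, 0); (1, 1, 1, 0, 0); (0, 0, 0, 2, 0); (0, 0, 1, 0, 0))


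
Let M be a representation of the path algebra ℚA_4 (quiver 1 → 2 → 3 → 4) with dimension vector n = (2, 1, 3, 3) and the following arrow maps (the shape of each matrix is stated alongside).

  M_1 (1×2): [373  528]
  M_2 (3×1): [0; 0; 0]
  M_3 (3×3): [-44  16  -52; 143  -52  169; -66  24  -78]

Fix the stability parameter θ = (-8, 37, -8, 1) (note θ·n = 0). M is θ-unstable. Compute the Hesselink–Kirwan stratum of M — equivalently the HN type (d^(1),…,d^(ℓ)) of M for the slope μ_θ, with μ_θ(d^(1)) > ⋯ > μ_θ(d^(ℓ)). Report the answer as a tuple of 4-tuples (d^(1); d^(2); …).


Interval decomposition of M: I[1,1], I[1,2], I[3,3]^2, I[3,4], I[4,4]^2.
HN type (ℓ=3): μ^(1)=37; μ^(2)=1; μ^(3)=-8

((0, 1, 0, 0); (0, 0, 0, 3); (2, 0, 3, 0))


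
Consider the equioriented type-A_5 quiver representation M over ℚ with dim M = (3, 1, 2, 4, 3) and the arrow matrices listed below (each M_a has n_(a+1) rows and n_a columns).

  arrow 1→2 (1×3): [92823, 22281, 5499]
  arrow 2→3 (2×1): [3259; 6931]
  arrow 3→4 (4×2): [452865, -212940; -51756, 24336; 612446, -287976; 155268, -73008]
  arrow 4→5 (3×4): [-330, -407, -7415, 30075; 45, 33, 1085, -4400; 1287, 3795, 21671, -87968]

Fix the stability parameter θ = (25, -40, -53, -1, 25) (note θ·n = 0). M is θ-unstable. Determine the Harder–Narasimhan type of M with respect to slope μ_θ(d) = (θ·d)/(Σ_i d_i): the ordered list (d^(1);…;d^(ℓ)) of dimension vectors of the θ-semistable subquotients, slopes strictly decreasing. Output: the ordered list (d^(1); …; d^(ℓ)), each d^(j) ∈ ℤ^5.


Barcode: M ≅ I[1,1]^2, I[1,5], I[3,3], I[4,4]^2, I[4,5], I[5,5]. HN layers by μ_θ (4 steps, strictly decreasing):
  μ^(1)=25; μ^(2)=-1; μ^(3)=-68/3; μ^(4)=-53

((2, 0, 0, 0, 3); (0, 0, 0, 4, 0); (1, 1, 1, 0, 0); (0, 0, 1, 0, 0))


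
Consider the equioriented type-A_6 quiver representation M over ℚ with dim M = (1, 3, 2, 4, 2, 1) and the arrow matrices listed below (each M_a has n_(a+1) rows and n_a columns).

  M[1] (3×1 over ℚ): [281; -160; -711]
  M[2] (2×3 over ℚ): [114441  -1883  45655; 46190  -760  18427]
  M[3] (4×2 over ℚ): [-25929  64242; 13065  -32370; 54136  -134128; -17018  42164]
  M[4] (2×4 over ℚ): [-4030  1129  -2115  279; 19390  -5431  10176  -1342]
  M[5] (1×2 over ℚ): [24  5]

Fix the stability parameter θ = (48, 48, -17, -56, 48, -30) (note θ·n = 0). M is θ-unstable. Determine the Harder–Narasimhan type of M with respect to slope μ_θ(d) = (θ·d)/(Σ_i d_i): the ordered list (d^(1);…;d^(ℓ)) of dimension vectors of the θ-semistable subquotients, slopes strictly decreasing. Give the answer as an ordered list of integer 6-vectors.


Via rank(M_{q-1}∘⋯∘M_p): M ≅ I[1,6], I[2,2], I[2,3], I[4,4]^2, I[4,5].
μ_θ-semistable layers: μ^(1)=48; μ^(2)=31/2; μ^(3)=9; μ^(4)=23/4; μ^(5)=-56

((0, 1, 0, 0, 1, 0); (0, 1, 1, 0, 0, 0); (0, 0, 0, 0, 1, 1); (1, 1, 1, 1, 0, 0); (0, 0, 0, 3, 0, 0))


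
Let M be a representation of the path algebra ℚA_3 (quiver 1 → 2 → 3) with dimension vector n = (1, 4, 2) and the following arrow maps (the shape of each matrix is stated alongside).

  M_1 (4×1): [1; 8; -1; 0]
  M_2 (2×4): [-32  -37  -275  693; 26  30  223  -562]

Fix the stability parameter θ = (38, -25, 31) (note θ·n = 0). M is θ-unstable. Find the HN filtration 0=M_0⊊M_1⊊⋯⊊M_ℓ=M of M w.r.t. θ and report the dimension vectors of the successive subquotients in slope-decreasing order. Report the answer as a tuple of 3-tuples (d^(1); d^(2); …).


Interval decomposition of M: I[1,3], I[2,2]^2, I[2,3].
HN type (ℓ=3): μ^(1)=31; μ^(2)=13/2; μ^(3)=-25

((0, 0, 2); (1, 1, 0); (0, 3, 0))


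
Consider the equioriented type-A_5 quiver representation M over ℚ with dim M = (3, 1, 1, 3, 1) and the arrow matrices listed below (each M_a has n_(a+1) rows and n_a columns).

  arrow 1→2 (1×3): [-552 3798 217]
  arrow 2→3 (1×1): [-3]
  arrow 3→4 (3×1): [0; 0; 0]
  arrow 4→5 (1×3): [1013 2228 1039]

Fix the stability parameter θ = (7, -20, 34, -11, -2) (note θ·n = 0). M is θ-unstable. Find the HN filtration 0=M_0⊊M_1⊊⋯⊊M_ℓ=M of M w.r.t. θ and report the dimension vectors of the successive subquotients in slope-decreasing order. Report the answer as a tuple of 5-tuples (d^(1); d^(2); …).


Via rank(M_{q-1}∘⋯∘M_p): M ≅ I[1,1]^2, I[1,3], I[4,4]^2, I[4,5].
μ_θ-semistable layers: μ^(1)=34; μ^(2)=7; μ^(3)=-2; μ^(4)=-13/2; μ^(5)=-11

((0, 0, 1, 0, 0); (2, 0, 0, 0, 0); (0, 0, 0, 0, 1); (1, 1, 0, 0, 0); (0, 0, 0, 3, 0))


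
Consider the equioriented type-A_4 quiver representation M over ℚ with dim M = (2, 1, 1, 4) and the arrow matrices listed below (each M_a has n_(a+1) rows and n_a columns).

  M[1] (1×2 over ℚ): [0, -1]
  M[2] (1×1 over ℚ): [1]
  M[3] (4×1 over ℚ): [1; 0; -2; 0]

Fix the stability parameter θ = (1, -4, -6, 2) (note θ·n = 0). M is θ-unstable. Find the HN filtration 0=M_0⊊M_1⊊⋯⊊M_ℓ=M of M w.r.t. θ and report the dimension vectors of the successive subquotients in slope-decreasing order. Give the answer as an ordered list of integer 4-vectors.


Interval decomposition of M: I[1,1], I[1,4], I[4,4]^3.
HN type (ℓ=3): μ^(1)=2; μ^(2)=1; μ^(3)=-3

((0, 0, 0, 4); (1, 0, 0, 0); (1, 1, 1, 0))


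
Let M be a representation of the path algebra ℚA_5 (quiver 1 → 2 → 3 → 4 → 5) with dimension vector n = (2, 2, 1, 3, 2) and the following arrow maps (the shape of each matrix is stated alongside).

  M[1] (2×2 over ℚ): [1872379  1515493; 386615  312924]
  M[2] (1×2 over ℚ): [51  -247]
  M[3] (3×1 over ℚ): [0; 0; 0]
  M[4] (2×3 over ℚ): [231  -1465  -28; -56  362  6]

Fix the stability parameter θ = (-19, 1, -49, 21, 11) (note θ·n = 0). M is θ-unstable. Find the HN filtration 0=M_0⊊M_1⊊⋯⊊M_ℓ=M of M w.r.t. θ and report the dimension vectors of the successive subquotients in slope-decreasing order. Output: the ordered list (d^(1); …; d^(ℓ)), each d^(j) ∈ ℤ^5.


Via rank(M_{q-1}∘⋯∘M_p): M ≅ I[1,2], I[1,3], I[4,4], I[4,5]^2.
μ_θ-semistable layers: μ^(1)=21; μ^(2)=16; μ^(3)=1; μ^(4)=-19; μ^(5)=-67/3

((0, 0, 0, 1, 0); (0, 0, 0, 2, 2); (0, 1, 0, 0, 0); (1, 0, 0, 0, 0); (1, 1, 1, 0, 0))


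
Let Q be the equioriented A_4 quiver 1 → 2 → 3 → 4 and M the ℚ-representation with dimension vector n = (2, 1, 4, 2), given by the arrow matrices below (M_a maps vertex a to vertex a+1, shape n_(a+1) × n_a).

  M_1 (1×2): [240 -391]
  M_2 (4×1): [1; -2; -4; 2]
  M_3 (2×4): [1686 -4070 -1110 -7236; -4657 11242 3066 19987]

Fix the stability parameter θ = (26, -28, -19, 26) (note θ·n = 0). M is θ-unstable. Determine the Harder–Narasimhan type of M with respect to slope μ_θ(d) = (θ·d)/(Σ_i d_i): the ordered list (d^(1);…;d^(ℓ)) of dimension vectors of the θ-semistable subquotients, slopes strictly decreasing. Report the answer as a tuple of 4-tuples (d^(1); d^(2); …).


Interval decomposition of M: I[1,1], I[1,4], I[3,3]^2, I[3,4].
HN type (ℓ=3): μ^(1)=26; μ^(2)=-7; μ^(3)=-19

((1, 0, 0, 2); (1, 1, 1, 0); (0, 0, 3, 0))


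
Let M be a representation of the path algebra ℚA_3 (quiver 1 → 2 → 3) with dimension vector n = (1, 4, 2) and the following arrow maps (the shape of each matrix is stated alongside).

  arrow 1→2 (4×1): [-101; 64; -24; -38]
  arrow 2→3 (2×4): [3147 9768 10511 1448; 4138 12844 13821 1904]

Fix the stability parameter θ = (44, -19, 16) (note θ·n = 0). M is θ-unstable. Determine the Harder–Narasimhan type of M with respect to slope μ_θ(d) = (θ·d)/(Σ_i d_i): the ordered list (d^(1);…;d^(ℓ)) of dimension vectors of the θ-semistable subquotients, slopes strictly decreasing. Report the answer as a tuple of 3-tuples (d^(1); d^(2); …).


Barcode: M ≅ I[1,3], I[2,2]^2, I[2,3]. HN layers by μ_θ (3 steps, strictly decreasing):
  μ^(1)=16; μ^(2)=25/2; μ^(3)=-19

((0, 0, 2); (1, 1, 0); (0, 3, 0))


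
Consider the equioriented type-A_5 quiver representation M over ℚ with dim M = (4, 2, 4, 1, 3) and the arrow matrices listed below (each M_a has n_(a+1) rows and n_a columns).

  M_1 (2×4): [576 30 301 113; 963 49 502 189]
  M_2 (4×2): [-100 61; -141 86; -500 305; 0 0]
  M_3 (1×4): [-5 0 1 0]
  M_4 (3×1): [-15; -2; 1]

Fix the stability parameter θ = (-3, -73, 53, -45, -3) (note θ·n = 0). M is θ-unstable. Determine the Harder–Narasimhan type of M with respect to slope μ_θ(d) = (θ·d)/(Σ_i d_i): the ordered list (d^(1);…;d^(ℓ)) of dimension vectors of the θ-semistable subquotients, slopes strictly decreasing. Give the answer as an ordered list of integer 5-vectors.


Via rank(M_{q-1}∘⋯∘M_p): M ≅ I[1,1]^2, I[1,3]^2, I[3,3], I[3,5], I[5,5]^2.
μ_θ-semistable layers: μ^(1)=53; μ^(2)=5/3; μ^(3)=-3; μ^(4)=-38

((0, 0, 3, 0, 0); (0, 0, 1, 1, 1); (2, 0, 0, 0, 2); (2, 2, 0, 0, 0))


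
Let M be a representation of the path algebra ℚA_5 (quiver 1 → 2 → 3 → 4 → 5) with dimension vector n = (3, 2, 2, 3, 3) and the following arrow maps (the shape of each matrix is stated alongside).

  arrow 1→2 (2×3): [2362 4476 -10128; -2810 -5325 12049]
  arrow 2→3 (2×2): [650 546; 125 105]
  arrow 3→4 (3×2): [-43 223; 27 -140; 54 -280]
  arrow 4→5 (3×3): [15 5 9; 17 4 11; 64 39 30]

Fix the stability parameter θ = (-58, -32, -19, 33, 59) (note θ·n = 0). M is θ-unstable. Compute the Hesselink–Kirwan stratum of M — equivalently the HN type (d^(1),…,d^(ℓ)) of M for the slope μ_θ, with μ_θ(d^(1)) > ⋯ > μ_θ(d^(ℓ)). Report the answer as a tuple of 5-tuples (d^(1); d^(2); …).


Barcode: M ≅ I[1,1], I[1,2], I[1,5], I[3,5], I[4,5]. HN layers by μ_θ (5 steps, strictly decreasing):
  μ^(1)=59; μ^(2)=33; μ^(3)=-19; μ^(4)=-32; μ^(5)=-58

((0, 0, 0, 0, 3); (0, 0, 0, 3, 0); (0, 0, 2, 0, 0); (0, 2, 0, 0, 0); (3, 0, 0, 0, 0))


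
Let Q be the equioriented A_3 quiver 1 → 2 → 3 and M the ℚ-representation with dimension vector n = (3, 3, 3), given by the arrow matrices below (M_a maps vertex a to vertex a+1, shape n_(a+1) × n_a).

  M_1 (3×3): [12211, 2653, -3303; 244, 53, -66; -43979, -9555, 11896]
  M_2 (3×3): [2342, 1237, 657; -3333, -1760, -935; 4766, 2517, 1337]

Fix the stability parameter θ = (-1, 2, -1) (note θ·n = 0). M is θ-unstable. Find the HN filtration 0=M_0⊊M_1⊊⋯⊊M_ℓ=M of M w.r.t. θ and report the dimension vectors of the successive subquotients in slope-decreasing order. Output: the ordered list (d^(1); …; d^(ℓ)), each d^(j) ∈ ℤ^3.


Via rank(M_{q-1}∘⋯∘M_p): M ≅ I[1,2], I[1,3]^2, I[3,3].
μ_θ-semistable layers: μ^(1)=2; μ^(2)=1/2; μ^(3)=-1

((0, 1, 0); (0, 2, 2); (3, 0, 1))


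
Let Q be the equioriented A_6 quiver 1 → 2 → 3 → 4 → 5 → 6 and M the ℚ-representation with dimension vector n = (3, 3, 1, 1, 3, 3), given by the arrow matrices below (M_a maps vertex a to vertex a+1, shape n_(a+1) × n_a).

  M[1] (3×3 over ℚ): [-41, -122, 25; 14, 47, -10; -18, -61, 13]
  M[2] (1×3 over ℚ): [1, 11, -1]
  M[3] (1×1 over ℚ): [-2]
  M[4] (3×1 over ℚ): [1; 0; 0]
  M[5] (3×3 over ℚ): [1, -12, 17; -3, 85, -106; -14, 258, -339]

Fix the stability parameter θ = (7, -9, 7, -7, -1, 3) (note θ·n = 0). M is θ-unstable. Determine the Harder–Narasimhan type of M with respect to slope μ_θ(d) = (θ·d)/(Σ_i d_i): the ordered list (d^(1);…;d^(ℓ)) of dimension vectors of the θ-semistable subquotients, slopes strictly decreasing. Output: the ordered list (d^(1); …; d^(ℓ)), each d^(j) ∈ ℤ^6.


Via rank(M_{q-1}∘⋯∘M_p): M ≅ I[1,2]^2, I[1,6], I[5,6]^2.
μ_θ-semistable layers: μ^(1)=3; μ^(2)=-1/3; μ^(3)=-1

((0, 0, 0, 0, 0, 3); (0, 0, 1, 1, 1, 0); (3, 3, 0, 0, 2, 0))


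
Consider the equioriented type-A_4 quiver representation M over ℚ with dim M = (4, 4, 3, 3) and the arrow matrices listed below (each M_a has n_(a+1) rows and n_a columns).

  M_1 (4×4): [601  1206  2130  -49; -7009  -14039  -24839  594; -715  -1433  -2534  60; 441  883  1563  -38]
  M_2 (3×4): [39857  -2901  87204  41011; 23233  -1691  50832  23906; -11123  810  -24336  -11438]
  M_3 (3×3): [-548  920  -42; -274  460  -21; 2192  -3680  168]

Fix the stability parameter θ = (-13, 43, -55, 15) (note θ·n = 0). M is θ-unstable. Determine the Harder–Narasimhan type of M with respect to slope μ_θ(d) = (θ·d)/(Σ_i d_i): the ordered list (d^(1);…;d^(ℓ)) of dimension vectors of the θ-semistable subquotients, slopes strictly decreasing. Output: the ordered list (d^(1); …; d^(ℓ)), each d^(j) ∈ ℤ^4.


Via rank(M_{q-1}∘⋯∘M_p): M ≅ I[1,1], I[1,3]^2, I[1,4], I[2,2], I[4,4]^2.
μ_θ-semistable layers: μ^(1)=43; μ^(2)=15; μ^(3)=-6; μ^(4)=-13

((0, 1, 0, 0); (0, 0, 0, 3); (0, 3, 3, 0); (4, 0, 0, 0))


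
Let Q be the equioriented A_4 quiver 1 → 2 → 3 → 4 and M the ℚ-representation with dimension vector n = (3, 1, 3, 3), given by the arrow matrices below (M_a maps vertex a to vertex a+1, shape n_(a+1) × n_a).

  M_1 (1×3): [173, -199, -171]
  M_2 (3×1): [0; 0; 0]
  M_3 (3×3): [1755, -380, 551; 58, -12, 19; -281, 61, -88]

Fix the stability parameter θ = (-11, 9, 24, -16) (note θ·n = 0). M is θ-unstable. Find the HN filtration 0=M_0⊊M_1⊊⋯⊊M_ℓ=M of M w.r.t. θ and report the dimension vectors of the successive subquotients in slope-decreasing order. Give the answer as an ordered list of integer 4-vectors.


Via rank(M_{q-1}∘⋯∘M_p): M ≅ I[1,1]^2, I[1,2], I[3,4]^3.
μ_θ-semistable layers: μ^(1)=9; μ^(2)=4; μ^(3)=-11

((0, 1, 0, 0); (0, 0, 3, 3); (3, 0, 0, 0))


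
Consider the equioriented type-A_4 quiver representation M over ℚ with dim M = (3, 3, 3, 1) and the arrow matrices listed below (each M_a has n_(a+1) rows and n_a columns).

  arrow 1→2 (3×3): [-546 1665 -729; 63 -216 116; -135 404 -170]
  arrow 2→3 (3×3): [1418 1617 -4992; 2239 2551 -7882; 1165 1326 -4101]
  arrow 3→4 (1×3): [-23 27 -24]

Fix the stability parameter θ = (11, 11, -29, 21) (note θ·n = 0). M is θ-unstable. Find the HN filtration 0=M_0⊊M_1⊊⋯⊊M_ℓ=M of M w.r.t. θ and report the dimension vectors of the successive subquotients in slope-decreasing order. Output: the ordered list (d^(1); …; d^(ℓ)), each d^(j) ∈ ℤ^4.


Interval decomposition of M: I[1,3]^2, I[1,4].
HN type (ℓ=2): μ^(1)=21; μ^(2)=-7/3

((0, 0, 0, 1); (3, 3, 3, 0))


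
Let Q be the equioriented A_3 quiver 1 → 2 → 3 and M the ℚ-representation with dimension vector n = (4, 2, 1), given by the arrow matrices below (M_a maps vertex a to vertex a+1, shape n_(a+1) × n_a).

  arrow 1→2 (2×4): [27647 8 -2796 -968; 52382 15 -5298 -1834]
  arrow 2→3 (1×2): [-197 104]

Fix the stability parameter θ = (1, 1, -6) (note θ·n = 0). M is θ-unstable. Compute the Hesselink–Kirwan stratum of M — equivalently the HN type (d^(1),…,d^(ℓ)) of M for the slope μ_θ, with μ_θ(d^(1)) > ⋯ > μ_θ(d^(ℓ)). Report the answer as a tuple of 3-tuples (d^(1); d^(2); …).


Interval decomposition of M: I[1,1]^2, I[1,2], I[1,3].
HN type (ℓ=2): μ^(1)=1; μ^(2)=-4/3

((3, 1, 0); (1, 1, 1))


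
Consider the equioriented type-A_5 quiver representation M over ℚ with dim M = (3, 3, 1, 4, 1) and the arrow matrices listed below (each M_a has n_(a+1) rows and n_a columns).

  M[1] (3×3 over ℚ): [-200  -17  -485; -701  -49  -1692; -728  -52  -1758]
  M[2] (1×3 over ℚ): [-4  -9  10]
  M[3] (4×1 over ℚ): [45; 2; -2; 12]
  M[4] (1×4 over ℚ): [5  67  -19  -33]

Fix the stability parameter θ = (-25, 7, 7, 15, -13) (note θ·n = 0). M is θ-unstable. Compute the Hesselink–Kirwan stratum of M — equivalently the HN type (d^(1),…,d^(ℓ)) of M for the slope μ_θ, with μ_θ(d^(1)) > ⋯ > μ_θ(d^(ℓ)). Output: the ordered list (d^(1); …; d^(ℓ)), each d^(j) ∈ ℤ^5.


Interval decomposition of M: I[1,2]^2, I[1,5], I[4,4]^3.
HN type (ℓ=4): μ^(1)=15; μ^(2)=7; μ^(3)=4; μ^(4)=-25

((0, 0, 0, 3, 0); (0, 2, 0, 0, 0); (0, 1, 1, 1, 1); (3, 0, 0, 0, 0))
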